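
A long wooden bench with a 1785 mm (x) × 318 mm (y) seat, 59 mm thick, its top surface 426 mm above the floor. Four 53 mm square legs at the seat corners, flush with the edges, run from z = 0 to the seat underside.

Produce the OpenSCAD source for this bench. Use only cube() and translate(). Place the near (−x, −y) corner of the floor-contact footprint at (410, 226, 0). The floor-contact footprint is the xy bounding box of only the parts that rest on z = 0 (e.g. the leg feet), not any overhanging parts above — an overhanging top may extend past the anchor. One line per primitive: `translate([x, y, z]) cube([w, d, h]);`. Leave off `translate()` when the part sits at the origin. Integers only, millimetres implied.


// leg_h = 426 − 59 = 367
translate([410, 226, 367]) cube([1785, 318, 59]);
translate([410, 226, 0]) cube([53, 53, 367]);
translate([410, 491, 0]) cube([53, 53, 367]);
translate([2142, 226, 0]) cube([53, 53, 367]);
translate([2142, 491, 0]) cube([53, 53, 367]);


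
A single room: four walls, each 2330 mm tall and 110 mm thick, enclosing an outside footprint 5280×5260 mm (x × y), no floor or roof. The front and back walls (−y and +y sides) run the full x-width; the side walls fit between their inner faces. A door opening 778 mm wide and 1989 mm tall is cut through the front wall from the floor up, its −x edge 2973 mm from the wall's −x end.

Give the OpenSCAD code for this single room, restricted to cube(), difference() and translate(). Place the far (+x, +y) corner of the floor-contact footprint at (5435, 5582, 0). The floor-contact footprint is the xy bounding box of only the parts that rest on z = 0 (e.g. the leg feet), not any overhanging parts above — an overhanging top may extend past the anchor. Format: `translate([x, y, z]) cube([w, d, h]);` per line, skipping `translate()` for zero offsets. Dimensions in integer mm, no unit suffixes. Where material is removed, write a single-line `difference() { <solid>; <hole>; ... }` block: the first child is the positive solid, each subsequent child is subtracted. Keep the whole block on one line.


difference() { translate([155, 322, 0]) cube([5280, 110, 2330]); translate([3128, 322, 0]) cube([778, 110, 1989]); }
translate([155, 5472, 0]) cube([5280, 110, 2330]);
translate([155, 432, 0]) cube([110, 5040, 2330]);
translate([5325, 432, 0]) cube([110, 5040, 2330]);


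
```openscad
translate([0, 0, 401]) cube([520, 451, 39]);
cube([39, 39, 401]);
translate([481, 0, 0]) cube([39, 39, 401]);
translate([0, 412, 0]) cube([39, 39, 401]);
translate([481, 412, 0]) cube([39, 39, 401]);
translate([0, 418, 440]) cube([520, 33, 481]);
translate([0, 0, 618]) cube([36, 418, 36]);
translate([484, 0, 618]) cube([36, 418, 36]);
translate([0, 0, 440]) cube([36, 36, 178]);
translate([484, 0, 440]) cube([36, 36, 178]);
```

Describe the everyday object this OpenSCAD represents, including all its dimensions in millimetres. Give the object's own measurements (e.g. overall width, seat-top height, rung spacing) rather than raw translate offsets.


A chair. The seat is a 520×451×39 mm slab with its top at z = 440 mm, on four 39×39 mm corner legs (flush with the seat edges, standing on z = 0). A flat backrest 33 mm thick, 481 mm tall, spans the full seat width and rises from the seat top along its +y edge, rear face flush with the rear of the seat. Two armrests of 36×36 mm section run along each side from the seat's front edge to the front of the backrest, top faces 214 mm above the seat top and outer faces flush with the seat's x-edges; a 36×36 mm post under the front of each armrest stands on the seat at the front corner.


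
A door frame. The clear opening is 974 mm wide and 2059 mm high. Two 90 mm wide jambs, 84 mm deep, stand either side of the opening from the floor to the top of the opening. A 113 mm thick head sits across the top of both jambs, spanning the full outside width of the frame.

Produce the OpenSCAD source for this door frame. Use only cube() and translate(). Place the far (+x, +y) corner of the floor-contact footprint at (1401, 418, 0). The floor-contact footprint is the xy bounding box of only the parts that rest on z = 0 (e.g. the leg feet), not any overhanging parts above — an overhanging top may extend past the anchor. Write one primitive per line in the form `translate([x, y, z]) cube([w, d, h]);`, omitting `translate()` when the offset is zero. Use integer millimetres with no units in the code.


translate([247, 334, 0]) cube([90, 84, 2059]);
translate([1311, 334, 0]) cube([90, 84, 2059]);
translate([247, 334, 2059]) cube([1154, 84, 113]);


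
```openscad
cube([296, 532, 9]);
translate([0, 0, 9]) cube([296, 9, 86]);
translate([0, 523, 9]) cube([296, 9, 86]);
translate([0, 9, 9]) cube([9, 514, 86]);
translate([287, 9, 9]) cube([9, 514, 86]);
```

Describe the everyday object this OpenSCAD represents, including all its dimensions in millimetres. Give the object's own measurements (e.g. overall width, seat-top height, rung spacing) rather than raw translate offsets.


An open-topped rectangular box: outside dimensions 296×532×95 mm, with a uniform wall and base thickness of 9 mm. The base is a full 296×532 slab on the floor; four walls sit on top of the base. The front and back walls (the −y and +y sides) span the full width; the two side walls fit between them.


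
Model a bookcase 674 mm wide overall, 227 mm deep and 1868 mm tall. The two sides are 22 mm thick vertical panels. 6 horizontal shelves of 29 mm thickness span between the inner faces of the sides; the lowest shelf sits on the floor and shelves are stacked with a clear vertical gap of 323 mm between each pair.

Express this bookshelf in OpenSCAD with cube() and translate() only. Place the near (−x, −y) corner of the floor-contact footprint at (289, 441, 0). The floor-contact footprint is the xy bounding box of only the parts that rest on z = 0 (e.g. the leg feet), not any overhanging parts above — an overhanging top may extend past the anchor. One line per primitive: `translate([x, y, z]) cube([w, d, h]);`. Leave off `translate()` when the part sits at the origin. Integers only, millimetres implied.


translate([289, 441, 0]) cube([22, 227, 1868]);
translate([941, 441, 0]) cube([22, 227, 1868]);
translate([311, 441, 0]) cube([630, 227, 29]);
translate([311, 441, 352]) cube([630, 227, 29]);
translate([311, 441, 704]) cube([630, 227, 29]);
translate([311, 441, 1056]) cube([630, 227, 29]);
translate([311, 441, 1408]) cube([630, 227, 29]);
translate([311, 441, 1760]) cube([630, 227, 29]);


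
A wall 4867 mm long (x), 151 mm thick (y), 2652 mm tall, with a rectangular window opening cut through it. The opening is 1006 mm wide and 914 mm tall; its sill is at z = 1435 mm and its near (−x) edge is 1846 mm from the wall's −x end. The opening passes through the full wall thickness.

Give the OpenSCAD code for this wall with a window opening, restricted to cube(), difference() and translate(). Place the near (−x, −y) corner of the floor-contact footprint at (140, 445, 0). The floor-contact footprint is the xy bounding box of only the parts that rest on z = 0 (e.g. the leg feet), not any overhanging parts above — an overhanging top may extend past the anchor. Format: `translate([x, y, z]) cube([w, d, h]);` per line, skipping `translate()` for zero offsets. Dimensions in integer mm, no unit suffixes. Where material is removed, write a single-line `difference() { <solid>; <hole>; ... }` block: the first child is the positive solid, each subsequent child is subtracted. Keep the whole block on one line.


difference() { translate([140, 445, 0]) cube([4867, 151, 2652]); translate([1986, 445, 1435]) cube([1006, 151, 914]); }


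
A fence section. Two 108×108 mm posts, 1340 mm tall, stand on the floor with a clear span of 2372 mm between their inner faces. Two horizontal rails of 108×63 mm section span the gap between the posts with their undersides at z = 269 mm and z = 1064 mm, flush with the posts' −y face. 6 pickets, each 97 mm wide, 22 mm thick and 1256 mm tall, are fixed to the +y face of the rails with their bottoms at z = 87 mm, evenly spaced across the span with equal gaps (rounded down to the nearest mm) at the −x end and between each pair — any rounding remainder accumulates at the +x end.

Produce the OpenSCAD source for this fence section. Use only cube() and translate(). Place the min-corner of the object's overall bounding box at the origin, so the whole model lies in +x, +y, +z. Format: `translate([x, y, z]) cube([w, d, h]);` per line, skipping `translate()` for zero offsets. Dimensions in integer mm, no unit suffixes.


cube([108, 108, 1340]);
translate([2480, 0, 0]) cube([108, 108, 1340]);
translate([108, 0, 269]) cube([2372, 108, 63]);
translate([108, 0, 1064]) cube([2372, 108, 63]);
translate([363, 108, 87]) cube([97, 22, 1256]);
translate([715, 108, 87]) cube([97, 22, 1256]);
translate([1067, 108, 87]) cube([97, 22, 1256]);
translate([1419, 108, 87]) cube([97, 22, 1256]);
translate([1771, 108, 87]) cube([97, 22, 1256]);
translate([2123, 108, 87]) cube([97, 22, 1256]);


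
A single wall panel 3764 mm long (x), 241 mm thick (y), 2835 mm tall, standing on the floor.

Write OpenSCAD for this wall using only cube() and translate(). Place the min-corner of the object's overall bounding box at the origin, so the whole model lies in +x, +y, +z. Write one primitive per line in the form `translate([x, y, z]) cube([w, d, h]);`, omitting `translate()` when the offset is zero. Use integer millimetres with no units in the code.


cube([3764, 241, 2835]);


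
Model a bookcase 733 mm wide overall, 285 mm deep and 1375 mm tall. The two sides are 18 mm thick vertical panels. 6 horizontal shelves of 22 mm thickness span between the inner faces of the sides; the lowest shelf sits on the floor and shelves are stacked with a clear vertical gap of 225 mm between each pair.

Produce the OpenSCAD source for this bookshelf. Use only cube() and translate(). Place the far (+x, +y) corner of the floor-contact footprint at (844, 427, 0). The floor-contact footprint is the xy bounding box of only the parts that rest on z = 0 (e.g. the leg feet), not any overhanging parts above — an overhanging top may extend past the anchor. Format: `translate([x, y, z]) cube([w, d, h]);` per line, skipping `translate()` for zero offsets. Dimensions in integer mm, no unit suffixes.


translate([111, 142, 0]) cube([18, 285, 1375]);
translate([826, 142, 0]) cube([18, 285, 1375]);
translate([129, 142, 0]) cube([697, 285, 22]);
translate([129, 142, 247]) cube([697, 285, 22]);
translate([129, 142, 494]) cube([697, 285, 22]);
translate([129, 142, 741]) cube([697, 285, 22]);
translate([129, 142, 988]) cube([697, 285, 22]);
translate([129, 142, 1235]) cube([697, 285, 22]);


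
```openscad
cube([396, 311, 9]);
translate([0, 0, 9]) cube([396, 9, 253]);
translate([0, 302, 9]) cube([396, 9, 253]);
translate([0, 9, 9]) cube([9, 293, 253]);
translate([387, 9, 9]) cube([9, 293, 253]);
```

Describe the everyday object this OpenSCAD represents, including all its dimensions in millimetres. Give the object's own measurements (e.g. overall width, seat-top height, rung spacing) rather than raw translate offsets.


An open-topped rectangular box: outside dimensions 396×311×262 mm, with a uniform wall and base thickness of 9 mm. The base is a full 396×311 slab on the floor; four walls sit on top of the base. The front and back walls (the −y and +y sides) span the full width; the two side walls fit between them.


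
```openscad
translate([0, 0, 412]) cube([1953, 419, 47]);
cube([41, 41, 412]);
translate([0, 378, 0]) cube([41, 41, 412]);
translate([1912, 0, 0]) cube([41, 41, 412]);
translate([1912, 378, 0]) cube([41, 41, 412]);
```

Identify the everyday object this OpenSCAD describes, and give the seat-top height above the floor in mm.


A bench. The seat-top height is 459 mm.

A long slab on four corner posts — a bench. The slab sits at z = 412 with thickness 47, so the top is 412 + 47 = 459 mm.


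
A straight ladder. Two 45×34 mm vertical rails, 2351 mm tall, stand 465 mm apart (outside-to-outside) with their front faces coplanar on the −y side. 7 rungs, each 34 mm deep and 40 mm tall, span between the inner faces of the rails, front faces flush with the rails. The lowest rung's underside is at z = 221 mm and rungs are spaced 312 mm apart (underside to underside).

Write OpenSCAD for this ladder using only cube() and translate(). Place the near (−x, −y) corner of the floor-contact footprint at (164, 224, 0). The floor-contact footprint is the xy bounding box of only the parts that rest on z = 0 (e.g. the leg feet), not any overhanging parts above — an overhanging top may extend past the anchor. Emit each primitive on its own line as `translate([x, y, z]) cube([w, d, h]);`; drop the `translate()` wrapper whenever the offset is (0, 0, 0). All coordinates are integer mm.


// rung span = 465 - 2*45 = 375
// rung[k] z = 221 + k*312
translate([164, 224, 0]) cube([45, 34, 2351]);
translate([584, 224, 0]) cube([45, 34, 2351]);
translate([209, 224, 221]) cube([375, 34, 40]);
translate([209, 224, 533]) cube([375, 34, 40]);
translate([209, 224, 845]) cube([375, 34, 40]);
translate([209, 224, 1157]) cube([375, 34, 40]);
translate([209, 224, 1469]) cube([375, 34, 40]);
translate([209, 224, 1781]) cube([375, 34, 40]);
translate([209, 224, 2093]) cube([375, 34, 40]);


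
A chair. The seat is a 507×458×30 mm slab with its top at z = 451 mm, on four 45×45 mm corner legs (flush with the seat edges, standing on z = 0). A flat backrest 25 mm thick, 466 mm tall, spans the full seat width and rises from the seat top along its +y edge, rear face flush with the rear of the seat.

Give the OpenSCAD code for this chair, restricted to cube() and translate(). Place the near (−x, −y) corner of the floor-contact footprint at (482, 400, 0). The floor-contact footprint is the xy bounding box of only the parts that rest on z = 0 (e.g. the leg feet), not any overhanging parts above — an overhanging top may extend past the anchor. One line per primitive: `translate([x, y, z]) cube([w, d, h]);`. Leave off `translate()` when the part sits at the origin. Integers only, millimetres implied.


translate([482, 400, 421]) cube([507, 458, 30]);
translate([482, 400, 0]) cube([45, 45, 421]);
translate([944, 400, 0]) cube([45, 45, 421]);
translate([482, 813, 0]) cube([45, 45, 421]);
translate([944, 813, 0]) cube([45, 45, 421]);
translate([482, 833, 451]) cube([507, 25, 466]);


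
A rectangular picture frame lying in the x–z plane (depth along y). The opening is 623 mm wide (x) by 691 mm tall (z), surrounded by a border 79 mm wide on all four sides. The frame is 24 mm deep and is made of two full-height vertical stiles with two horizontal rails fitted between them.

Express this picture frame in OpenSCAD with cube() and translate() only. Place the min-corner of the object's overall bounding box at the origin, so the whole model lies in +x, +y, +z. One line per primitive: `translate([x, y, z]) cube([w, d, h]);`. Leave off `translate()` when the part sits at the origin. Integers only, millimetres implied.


cube([79, 24, 849]);
translate([702, 0, 0]) cube([79, 24, 849]);
translate([79, 0, 0]) cube([623, 24, 79]);
translate([79, 0, 770]) cube([623, 24, 79]);


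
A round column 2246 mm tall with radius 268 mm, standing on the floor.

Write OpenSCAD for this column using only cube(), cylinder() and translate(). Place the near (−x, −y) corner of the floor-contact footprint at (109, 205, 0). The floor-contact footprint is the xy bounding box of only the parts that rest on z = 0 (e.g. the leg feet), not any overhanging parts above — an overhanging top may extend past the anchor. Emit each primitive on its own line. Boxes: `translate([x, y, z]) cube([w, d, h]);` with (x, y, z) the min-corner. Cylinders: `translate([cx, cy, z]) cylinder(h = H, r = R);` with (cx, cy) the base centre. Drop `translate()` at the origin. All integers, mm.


translate([377, 473, 0]) cylinder(h = 2246, r = 268);


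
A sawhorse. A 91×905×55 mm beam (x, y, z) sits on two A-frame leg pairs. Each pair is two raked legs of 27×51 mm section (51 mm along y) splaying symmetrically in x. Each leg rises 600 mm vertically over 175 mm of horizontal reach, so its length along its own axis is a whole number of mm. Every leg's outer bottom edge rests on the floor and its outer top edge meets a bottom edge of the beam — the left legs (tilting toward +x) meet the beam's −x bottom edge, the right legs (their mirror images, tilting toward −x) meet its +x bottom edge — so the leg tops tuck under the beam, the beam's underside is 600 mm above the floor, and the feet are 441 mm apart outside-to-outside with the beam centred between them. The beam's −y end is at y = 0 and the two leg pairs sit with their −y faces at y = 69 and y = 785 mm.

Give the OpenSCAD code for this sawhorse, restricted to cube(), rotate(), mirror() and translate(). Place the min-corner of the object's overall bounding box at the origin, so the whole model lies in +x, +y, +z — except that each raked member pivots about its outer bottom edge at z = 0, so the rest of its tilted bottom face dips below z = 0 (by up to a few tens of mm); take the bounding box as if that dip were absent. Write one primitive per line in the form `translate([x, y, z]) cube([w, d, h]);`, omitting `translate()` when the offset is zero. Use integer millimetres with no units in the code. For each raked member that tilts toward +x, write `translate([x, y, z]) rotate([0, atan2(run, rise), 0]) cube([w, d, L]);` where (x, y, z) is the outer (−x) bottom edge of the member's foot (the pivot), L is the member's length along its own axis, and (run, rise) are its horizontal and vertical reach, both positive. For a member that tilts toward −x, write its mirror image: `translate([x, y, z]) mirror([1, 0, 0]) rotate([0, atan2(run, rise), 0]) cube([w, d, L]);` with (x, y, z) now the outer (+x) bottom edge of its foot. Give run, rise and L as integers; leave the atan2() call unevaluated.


translate([175, 0, 600]) cube([91, 905, 55]);
translate([0, 69, 0]) rotate([0, atan2(175, 600), 0]) cube([27, 51, 625]);
translate([441, 69, 0]) mirror([1, 0, 0]) rotate([0, atan2(175, 600), 0]) cube([27, 51, 625]);
translate([0, 785, 0]) rotate([0, atan2(175, 600), 0]) cube([27, 51, 625]);
translate([441, 785, 0]) mirror([1, 0, 0]) rotate([0, atan2(175, 600), 0]) cube([27, 51, 625]);


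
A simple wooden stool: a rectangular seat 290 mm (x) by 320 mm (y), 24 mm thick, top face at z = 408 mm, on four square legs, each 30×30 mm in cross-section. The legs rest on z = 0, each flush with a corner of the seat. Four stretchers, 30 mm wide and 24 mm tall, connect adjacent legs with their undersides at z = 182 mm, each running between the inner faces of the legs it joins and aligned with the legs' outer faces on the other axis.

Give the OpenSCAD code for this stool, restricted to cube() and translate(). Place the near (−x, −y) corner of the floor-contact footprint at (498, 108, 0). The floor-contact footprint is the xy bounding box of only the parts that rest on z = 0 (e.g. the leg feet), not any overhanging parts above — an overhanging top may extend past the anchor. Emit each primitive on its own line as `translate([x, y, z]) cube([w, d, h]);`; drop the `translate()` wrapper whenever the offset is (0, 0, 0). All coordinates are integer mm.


translate([498, 108, 384]) cube([290, 320, 24]);
translate([498, 108, 0]) cube([30, 30, 384]);
translate([758, 108, 0]) cube([30, 30, 384]);
translate([498, 398, 0]) cube([30, 30, 384]);
translate([758, 398, 0]) cube([30, 30, 384]);
translate([528, 108, 182]) cube([230, 30, 24]);
translate([528, 398, 182]) cube([230, 30, 24]);
translate([498, 138, 182]) cube([30, 260, 24]);
translate([758, 138, 182]) cube([30, 260, 24]);


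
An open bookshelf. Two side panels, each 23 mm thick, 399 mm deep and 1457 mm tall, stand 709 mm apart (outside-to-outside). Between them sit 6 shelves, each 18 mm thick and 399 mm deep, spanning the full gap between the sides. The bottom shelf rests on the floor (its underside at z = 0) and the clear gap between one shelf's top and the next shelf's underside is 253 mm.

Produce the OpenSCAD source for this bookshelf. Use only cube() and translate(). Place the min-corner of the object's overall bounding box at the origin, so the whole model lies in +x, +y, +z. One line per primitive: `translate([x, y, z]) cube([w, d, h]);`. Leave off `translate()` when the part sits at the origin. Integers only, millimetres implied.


cube([23, 399, 1457]);
translate([686, 0, 0]) cube([23, 399, 1457]);
translate([23, 0, 0]) cube([663, 399, 18]);
translate([23, 0, 271]) cube([663, 399, 18]);
translate([23, 0, 542]) cube([663, 399, 18]);
translate([23, 0, 813]) cube([663, 399, 18]);
translate([23, 0, 1084]) cube([663, 399, 18]);
translate([23, 0, 1355]) cube([663, 399, 18]);


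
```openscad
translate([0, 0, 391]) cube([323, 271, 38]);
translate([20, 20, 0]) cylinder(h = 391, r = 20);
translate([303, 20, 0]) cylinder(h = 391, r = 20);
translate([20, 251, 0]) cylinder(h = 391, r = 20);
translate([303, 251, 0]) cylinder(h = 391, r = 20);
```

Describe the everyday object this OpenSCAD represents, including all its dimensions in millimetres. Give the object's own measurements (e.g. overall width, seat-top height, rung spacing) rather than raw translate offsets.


A simple wooden stool: a rectangular seat 323 mm (x) by 271 mm (y), 38 mm thick, top face at z = 429 mm, on four round legs, each 40 mm in diameter. The legs rest on z = 0, each leg's axis is inset half a diameter from the nearest pair of seat edges (so the leg's bounding box is flush with the corner).


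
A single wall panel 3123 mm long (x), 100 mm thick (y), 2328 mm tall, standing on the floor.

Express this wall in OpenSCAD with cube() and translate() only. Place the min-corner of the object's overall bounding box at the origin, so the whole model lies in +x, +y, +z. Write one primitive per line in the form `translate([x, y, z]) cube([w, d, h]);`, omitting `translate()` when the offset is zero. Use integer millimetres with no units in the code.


cube([3123, 100, 2328]);


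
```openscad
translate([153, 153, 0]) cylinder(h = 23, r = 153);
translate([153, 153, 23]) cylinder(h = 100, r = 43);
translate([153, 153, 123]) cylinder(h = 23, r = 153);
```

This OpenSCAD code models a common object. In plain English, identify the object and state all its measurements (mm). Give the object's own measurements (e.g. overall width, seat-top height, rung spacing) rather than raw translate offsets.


A spool: two coaxial disc flanges of radius 153 mm and thickness 23 mm, joined by a core cylinder of radius 43 mm and height 100 mm. The lower flange rests on z = 0 and the three cylinders share a vertical axis.


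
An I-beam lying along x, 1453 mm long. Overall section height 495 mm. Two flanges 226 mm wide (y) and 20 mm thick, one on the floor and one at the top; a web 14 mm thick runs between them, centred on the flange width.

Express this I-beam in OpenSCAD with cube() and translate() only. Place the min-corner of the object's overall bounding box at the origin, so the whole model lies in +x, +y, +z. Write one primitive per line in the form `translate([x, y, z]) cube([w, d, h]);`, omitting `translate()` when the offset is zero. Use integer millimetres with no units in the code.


cube([1453, 226, 20]);
translate([0, 106, 20]) cube([1453, 14, 455]);
translate([0, 0, 475]) cube([1453, 226, 20]);


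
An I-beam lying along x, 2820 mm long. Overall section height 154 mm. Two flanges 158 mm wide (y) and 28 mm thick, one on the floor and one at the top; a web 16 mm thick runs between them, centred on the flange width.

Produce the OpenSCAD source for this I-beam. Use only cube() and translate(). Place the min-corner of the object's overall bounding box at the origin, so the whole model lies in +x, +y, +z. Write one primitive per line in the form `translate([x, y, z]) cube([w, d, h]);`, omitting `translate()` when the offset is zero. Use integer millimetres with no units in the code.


cube([2820, 158, 28]);
translate([0, 71, 28]) cube([2820, 16, 98]);
translate([0, 0, 126]) cube([2820, 158, 28]);


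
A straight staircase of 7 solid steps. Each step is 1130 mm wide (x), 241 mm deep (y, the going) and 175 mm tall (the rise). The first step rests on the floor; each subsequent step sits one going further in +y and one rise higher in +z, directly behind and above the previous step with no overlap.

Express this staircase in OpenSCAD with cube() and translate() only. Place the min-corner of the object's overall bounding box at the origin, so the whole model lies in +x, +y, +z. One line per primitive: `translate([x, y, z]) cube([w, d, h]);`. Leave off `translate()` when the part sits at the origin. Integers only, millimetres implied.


cube([1130, 241, 175]);
translate([0, 241, 175]) cube([1130, 241, 175]);
translate([0, 482, 350]) cube([1130, 241, 175]);
translate([0, 723, 525]) cube([1130, 241, 175]);
translate([0, 964, 700]) cube([1130, 241, 175]);
translate([0, 1205, 875]) cube([1130, 241, 175]);
translate([0, 1446, 1050]) cube([1130, 241, 175]);


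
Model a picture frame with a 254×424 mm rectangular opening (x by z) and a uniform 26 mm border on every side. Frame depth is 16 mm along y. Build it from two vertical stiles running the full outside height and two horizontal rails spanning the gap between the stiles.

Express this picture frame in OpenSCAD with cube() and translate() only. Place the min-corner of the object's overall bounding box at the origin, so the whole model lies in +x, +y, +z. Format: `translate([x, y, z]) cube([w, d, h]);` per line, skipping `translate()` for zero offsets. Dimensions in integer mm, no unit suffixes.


cube([26, 16, 476]);
translate([280, 0, 0]) cube([26, 16, 476]);
translate([26, 0, 0]) cube([254, 16, 26]);
translate([26, 0, 450]) cube([254, 16, 26]);


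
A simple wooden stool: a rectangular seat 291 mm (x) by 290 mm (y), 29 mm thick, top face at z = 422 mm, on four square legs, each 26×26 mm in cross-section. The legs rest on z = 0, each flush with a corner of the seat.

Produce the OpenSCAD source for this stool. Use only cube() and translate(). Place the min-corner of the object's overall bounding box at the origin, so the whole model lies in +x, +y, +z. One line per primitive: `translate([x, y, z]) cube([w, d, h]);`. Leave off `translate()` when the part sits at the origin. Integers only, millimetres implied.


translate([0, 0, 393]) cube([291, 290, 29]);
cube([26, 26, 393]);
translate([265, 0, 0]) cube([26, 26, 393]);
translate([0, 264, 0]) cube([26, 26, 393]);
translate([265, 264, 0]) cube([26, 26, 393]);


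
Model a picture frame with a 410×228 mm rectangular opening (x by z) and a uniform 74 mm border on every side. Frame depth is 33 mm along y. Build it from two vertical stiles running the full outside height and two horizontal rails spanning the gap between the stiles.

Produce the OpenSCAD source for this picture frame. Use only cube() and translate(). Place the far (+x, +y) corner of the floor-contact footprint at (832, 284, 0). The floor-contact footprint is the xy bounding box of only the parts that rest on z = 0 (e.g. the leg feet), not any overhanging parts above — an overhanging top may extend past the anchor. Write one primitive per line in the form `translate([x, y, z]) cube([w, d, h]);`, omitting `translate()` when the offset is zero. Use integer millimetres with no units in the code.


translate([274, 251, 0]) cube([74, 33, 376]);
translate([758, 251, 0]) cube([74, 33, 376]);
translate([348, 251, 0]) cube([410, 33, 74]);
translate([348, 251, 302]) cube([410, 33, 74]);


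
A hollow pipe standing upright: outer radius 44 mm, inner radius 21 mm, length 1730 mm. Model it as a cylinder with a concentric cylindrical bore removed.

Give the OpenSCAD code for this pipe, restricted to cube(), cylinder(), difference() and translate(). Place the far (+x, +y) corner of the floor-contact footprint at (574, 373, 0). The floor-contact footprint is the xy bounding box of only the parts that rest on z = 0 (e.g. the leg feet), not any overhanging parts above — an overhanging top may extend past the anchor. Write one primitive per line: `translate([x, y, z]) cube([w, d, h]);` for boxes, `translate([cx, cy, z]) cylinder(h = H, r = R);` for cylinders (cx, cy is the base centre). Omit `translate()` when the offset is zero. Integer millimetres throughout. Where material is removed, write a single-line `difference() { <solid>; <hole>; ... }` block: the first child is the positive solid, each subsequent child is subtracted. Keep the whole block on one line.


difference() { translate([530, 329, 0]) cylinder(h = 1730, r = 44); translate([530, 329, 0]) cylinder(h = 1730, r = 21); }


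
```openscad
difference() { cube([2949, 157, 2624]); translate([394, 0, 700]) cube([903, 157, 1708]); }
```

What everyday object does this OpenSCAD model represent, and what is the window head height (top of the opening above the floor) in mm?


A wall with a window opening. The window head height is 2408 mm.

A wall with a rectangular opening subtracted — a window. Sill at z = 700, opening 1708 mm tall, so the head is at 700 + 1708 = 2408 mm.


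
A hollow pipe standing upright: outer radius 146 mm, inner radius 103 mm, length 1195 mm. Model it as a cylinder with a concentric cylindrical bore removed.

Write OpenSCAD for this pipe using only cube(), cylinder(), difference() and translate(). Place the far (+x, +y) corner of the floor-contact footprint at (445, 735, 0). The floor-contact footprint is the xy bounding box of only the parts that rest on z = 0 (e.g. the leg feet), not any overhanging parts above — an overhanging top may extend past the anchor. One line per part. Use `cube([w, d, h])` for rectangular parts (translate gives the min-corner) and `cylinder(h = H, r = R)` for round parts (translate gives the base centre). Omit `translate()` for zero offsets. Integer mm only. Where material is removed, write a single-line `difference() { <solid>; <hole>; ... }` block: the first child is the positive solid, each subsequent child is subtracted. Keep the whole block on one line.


difference() { translate([299, 589, 0]) cylinder(h = 1195, r = 146); translate([299, 589, 0]) cylinder(h = 1195, r = 103); }


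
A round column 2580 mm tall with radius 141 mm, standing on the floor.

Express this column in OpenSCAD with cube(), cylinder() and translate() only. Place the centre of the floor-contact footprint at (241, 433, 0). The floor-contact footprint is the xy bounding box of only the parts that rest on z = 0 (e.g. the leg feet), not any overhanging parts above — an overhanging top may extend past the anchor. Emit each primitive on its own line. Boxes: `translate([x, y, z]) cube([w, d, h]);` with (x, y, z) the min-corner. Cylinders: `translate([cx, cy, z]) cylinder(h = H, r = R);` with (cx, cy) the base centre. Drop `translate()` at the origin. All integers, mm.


translate([241, 433, 0]) cylinder(h = 2580, r = 141);


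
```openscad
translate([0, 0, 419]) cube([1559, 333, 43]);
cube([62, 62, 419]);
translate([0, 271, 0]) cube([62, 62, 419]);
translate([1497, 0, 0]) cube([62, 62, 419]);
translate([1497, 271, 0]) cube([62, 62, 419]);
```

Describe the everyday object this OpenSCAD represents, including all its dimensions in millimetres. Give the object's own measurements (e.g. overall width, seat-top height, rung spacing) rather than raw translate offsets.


A long wooden bench with a 1559 mm (x) × 333 mm (y) seat, 43 mm thick, its top surface 462 mm above the floor. Four 62 mm square legs at the seat corners, flush with the edges, run from z = 0 to the seat underside.


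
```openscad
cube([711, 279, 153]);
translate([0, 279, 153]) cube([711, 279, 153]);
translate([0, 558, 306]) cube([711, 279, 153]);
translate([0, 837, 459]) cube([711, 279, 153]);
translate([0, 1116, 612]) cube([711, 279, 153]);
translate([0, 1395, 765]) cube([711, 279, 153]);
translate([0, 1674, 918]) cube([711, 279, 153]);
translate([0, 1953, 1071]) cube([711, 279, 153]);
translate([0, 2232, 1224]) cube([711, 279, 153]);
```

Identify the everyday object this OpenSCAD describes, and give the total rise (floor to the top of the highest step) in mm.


A staircase. The total rise is 1377 mm.

9 identical blocks, each offset up and back from the previous — a staircase. Each step is 153 mm tall and there are 9 of them, so the total rise is 9 × 153 = 1377 mm.


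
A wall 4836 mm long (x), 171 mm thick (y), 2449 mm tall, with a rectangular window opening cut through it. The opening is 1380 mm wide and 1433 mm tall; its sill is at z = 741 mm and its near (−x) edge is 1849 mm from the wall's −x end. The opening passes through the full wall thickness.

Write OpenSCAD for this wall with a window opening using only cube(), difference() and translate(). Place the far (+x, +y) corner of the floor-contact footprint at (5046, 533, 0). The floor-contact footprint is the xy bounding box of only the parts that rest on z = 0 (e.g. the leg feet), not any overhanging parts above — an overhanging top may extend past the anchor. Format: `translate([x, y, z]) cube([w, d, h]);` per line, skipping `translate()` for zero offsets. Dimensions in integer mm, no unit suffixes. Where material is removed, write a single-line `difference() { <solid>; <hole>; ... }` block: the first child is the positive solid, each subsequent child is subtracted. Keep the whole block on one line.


difference() { translate([210, 362, 0]) cube([4836, 171, 2449]); translate([2059, 362, 741]) cube([1380, 171, 1433]); }


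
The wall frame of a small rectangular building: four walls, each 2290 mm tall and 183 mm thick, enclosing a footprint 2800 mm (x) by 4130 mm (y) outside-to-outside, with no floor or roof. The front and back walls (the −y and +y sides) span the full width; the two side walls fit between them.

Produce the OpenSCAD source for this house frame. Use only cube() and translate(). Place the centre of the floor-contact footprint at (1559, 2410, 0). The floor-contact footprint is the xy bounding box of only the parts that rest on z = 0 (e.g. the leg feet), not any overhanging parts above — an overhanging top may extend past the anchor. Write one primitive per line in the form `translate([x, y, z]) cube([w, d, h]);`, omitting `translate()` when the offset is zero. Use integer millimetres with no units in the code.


translate([159, 345, 0]) cube([2800, 183, 2290]);
translate([159, 4292, 0]) cube([2800, 183, 2290]);
translate([159, 528, 0]) cube([183, 3764, 2290]);
translate([2776, 528, 0]) cube([183, 3764, 2290]);


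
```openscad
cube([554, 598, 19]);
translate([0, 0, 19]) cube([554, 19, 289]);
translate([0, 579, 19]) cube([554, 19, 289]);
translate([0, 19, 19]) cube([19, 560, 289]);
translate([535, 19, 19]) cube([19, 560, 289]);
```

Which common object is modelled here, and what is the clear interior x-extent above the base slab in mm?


An open box. The internal width is 516 mm.

A 554×598 base slab with four walls standing on it — an open box. The base is 554 mm wide and the walls are 19 mm thick, so the internal width is 554 − 2 × 19 = 516 mm.


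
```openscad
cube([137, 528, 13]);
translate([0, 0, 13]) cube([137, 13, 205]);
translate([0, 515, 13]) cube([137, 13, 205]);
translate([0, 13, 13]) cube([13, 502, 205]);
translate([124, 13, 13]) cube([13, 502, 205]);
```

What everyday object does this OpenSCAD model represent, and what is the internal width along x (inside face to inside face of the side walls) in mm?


An open box. The internal width is 111 mm.

A 137×528 base slab with four walls standing on it — an open box. The base is 137 mm wide and the walls are 13 mm thick, so the internal width is 137 − 2 × 13 = 111 mm.


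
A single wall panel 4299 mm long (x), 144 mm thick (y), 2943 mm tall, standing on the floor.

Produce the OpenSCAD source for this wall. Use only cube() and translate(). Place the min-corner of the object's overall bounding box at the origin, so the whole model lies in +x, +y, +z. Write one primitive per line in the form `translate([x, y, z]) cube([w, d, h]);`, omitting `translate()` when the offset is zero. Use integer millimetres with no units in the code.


cube([4299, 144, 2943]);


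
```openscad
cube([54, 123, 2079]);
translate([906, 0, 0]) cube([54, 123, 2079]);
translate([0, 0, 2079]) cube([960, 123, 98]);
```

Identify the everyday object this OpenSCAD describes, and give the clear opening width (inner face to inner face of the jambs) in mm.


A door frame. The clear opening width is 852 mm.

Two 2079 mm tall posts with a header on top — a door frame. The left jamb is 54 mm wide at x = 0; the right jamb starts at x = 906. The clear opening is 906 − 54 = 852 mm.


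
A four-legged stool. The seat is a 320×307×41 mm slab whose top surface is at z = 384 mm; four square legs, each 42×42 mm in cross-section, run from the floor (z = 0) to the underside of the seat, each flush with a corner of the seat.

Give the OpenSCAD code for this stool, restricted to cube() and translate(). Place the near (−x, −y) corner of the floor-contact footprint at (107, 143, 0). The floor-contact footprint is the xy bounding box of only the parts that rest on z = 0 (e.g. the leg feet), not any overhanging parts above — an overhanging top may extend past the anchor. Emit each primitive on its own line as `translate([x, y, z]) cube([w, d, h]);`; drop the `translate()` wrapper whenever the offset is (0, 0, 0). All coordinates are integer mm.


translate([107, 143, 343]) cube([320, 307, 41]);
translate([107, 143, 0]) cube([42, 42, 343]);
translate([385, 143, 0]) cube([42, 42, 343]);
translate([107, 408, 0]) cube([42, 42, 343]);
translate([385, 408, 0]) cube([42, 42, 343]);


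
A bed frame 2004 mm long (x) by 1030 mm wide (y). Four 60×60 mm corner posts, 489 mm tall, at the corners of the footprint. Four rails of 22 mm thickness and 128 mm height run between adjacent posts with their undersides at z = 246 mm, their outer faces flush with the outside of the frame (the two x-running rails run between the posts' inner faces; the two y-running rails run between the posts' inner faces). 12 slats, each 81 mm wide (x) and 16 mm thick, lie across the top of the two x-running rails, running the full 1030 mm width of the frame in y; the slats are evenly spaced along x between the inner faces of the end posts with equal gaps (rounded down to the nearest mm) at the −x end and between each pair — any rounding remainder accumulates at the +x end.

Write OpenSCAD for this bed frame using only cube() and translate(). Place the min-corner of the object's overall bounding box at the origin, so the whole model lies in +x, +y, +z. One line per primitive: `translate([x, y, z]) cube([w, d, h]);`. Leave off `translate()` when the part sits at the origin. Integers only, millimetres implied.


// slat z = rail_z + rail_h = 246 + 128 = 374
// slat gap = ⌊(1884 − 12·81) / 13⌋ = 70
cube([60, 60, 489]);
translate([0, 970, 0]) cube([60, 60, 489]);
translate([1944, 0, 0]) cube([60, 60, 489]);
translate([1944, 970, 0]) cube([60, 60, 489]);
translate([60, 0, 246]) cube([1884, 22, 128]);
translate([60, 1008, 246]) cube([1884, 22, 128]);
translate([0, 60, 246]) cube([22, 910, 128]);
translate([1982, 60, 246]) cube([22, 910, 128]);
translate([130, 0, 374]) cube([81, 1030, 16]);
translate([281, 0, 374]) cube([81, 1030, 16]);
translate([432, 0, 374]) cube([81, 1030, 16]);
translate([583, 0, 374]) cube([81, 1030, 16]);
translate([734, 0, 374]) cube([81, 1030, 16]);
translate([885, 0, 374]) cube([81, 1030, 16]);
translate([1036, 0, 374]) cube([81, 1030, 16]);
translate([1187, 0, 374]) cube([81, 1030, 16]);
translate([1338, 0, 374]) cube([81, 1030, 16]);
translate([1489, 0, 374]) cube([81, 1030, 16]);
translate([1640, 0, 374]) cube([81, 1030, 16]);
translate([1791, 0, 374]) cube([81, 1030, 16]);


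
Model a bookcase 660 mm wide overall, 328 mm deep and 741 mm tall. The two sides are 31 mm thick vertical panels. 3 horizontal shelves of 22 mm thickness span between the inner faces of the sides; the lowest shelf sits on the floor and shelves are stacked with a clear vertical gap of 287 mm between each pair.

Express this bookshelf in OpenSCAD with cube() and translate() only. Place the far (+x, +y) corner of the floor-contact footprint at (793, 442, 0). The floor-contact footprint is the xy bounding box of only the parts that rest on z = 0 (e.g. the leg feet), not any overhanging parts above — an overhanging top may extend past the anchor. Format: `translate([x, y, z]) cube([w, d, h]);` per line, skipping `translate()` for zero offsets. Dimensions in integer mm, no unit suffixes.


translate([133, 114, 0]) cube([31, 328, 741]);
translate([762, 114, 0]) cube([31, 328, 741]);
translate([164, 114, 0]) cube([598, 328, 22]);
translate([164, 114, 309]) cube([598, 328, 22]);
translate([164, 114, 618]) cube([598, 328, 22]);
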